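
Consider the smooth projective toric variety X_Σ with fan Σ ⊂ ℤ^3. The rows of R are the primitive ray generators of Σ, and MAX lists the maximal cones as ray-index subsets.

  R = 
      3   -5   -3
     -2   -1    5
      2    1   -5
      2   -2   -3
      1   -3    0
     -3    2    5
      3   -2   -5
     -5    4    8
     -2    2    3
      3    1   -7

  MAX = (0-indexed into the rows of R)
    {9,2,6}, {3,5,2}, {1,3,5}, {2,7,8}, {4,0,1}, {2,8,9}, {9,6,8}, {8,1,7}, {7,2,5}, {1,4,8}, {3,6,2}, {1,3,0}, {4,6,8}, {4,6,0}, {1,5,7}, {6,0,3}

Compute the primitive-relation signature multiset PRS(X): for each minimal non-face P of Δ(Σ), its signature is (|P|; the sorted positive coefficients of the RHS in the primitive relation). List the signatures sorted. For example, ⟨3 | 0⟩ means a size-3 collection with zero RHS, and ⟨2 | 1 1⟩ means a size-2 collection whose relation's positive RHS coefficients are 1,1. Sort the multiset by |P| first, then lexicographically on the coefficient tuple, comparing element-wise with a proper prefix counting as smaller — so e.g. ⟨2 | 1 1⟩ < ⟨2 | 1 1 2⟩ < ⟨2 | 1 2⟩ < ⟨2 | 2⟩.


|primitive collections| = 22. Relations:

  P = {1,2}:  v_{1} + v_{2} = 0  so sig = ⟨2 | 0⟩
  P = {3,8}:  v_{3} + v_{8} = 0  so sig = ⟨2 | 0⟩
  P = {5,6}:  v_{5} + v_{6} = 0  so sig = ⟨2 | 0⟩
  P = {0,7}:  v_{0} + v_{7} = v_{1}  so sig = ⟨2 | 1⟩
  P = {0,8}:  v_{0} + v_{8} = v_{4}  so sig = ⟨2 | 1⟩
  P = {1,6}:  v_{1} + v_{6} = v_{4}  so sig = ⟨2 | 1⟩
  P = {2,4}:  v_{2} + v_{4} = v_{6}  so sig = ⟨2 | 1⟩
  P = {3,4}:  v_{3} + v_{4} = v_{0}  so sig = ⟨2 | 1⟩
  P = {3,7}:  v_{3} + v_{7} = v_{5}  so sig = ⟨2 | 1⟩
  P = {4,5}:  v_{4} + v_{5} = v_{1}  so sig = ⟨2 | 1⟩
  P = {5,8}:  v_{5} + v_{8} = v_{7}  so sig = ⟨2 | 1⟩
  P = {6,7}:  v_{6} + v_{7} = v_{8}  so sig = ⟨2 | 1⟩
  P = {0,2}:  v_{0} + v_{2} = v_{3} + v_{6}  so sig = ⟨2 | 1 1⟩
  P = {0,5}:  v_{0} + v_{5} = v_{1} + v_{3}  so sig = ⟨2 | 1 1⟩
  P = {1,9}:  v_{1} + v_{9} = v_{6} + v_{8}  so sig = ⟨2 | 1 1⟩
  P = {3,9}:  v_{3} + v_{9} = v_{2} + v_{6}  so sig = ⟨2 | 1 1⟩
  P = {4,7}:  v_{4} + v_{7} = v_{1} + v_{8}  so sig = ⟨2 | 1 1⟩
  P = {5,9}:  v_{5} + v_{9} = v_{2} + v_{8}  so sig = ⟨2 | 1 1⟩
  P = {4,9}:  v_{4} + v_{9} = 2·v_{6} + v_{8}  so sig = ⟨2 | 1 2⟩
  P = {7,9}:  v_{7} + v_{9} = v_{2} + 2·v_{8}  so sig = ⟨2 | 1 2⟩
  P = {0,9}:  v_{0} + v_{9} = 2·v_{6}  so sig = ⟨2 | 2⟩
  P = {2,6,8}:  v_{2} + v_{6} + v_{8} = v_{9}  so sig = ⟨3 | 1⟩

Hence PRS(X_Σ) =
[⟨2 | 0⟩, ⟨2 | 0⟩, ⟨2 | 0⟩, ⟨2 | 1⟩, ⟨2 | 1⟩, ⟨2 | 1⟩, ⟨2 | 1⟩, ⟨2 | 1⟩, ⟨2 | 1⟩, ⟨2 | 1⟩, ⟨2 | 1⟩, ⟨2 | 1⟩, ⟨2 | 1 1⟩, ⟨2 | 1 1⟩, ⟨2 | 1 1⟩, ⟨2 | 1 1⟩, ⟨2 | 1 1⟩, ⟨2 | 1 1⟩, ⟨2 | 1 2⟩, ⟨2 | 1 2⟩, ⟨2 | 2⟩, ⟨3 | 1⟩]


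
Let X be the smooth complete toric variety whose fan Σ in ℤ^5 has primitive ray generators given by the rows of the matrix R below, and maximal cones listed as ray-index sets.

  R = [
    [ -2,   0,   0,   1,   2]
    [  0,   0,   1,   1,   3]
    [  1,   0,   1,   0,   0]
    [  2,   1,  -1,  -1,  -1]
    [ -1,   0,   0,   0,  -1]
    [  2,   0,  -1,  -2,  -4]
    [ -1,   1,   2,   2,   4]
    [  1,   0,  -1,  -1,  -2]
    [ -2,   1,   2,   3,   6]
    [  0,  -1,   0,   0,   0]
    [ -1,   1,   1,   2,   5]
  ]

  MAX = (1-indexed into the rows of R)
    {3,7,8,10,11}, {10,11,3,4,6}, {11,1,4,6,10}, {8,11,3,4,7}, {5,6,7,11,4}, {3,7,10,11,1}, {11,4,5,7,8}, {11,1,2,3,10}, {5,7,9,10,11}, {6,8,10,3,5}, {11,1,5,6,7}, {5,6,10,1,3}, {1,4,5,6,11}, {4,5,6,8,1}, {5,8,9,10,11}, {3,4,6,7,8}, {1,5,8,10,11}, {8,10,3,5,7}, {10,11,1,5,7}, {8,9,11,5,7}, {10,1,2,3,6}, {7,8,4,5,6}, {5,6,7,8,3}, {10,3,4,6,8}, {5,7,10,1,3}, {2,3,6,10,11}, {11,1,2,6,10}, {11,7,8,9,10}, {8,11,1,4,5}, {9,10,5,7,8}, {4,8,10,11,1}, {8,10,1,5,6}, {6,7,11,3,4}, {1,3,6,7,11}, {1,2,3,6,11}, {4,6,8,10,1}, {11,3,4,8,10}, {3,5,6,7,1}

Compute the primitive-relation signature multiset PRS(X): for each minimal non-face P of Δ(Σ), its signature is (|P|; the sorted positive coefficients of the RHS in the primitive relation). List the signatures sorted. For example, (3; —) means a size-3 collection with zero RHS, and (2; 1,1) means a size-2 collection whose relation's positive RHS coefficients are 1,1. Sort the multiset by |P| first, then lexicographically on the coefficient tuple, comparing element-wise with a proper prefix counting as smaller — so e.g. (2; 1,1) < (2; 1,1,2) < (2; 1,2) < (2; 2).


Minimal non-faces — 22 found among 11 rays, 38 max cones:

  • {2,5}:  v_{2} + v_{5} = v_{1} + v_{3}  ⟹  sig = (2; 1,1)
  • {6,9}:  v_{6} + v_{9} = v_{7} + v_{8}  ⟹  sig = (2; 1,1)
  • {2,8}:  v_{2} + v_{8} = v_{6} + v_{10} + v_{11}  ⟹  sig = (2; 1,1,1)
  • {2,9}:  v_{2} + v_{9} = v_{7} + v_{10} + v_{11}  ⟹  sig = (2; 1,1,1)
  • {2,7}:  v_{2} + v_{7} = v_{1} + 2·v_{3} + v_{11}  ⟹  sig = (2; 1,1,2)
  • {3,9}:  v_{3} + v_{9} = 2·v_{7} + v_{8} + v_{10}  ⟹  sig = (2; 1,1,2)
  • {4,9}:  v_{4} + v_{9} = v_{7} + 2·v_{8} + v_{11}  ⟹  sig = (2; 1,1,2)
  • {1,9}:  v_{1} + v_{9} = 2·v_{5} + v_{10} + 2·v_{11}  ⟹  sig = (2; 1,2,2)
  • {2,4}:  v_{2} + v_{4} = 2·v_{6} + v_{10} + 2·v_{11}  ⟹  sig = (2; 1,2,2)
  • {1,3,8}:  v_{1} + v_{3} + v_{8} = 0  ⟹  sig = (3; —)
  • {3,5,11}:  v_{3} + v_{5} + v_{11} = v_{7}  ⟹  sig = (3; 1)
  • {4,5,10}:  v_{4} + v_{5} + v_{10} = v_{8}  ⟹  sig = (3; 1)
  • {6,7,10}:  v_{6} + v_{7} + v_{10} = v_{3}  ⟹  sig = (3; 1)
  • {6,8,11}:  v_{6} + v_{8} + v_{11} = v_{4}  ⟹  sig = (3; 1)
  • {1,3,4}:  v_{1} + v_{3} + v_{4} = v_{6} + v_{11}  ⟹  sig = (3; 1,1)
  • {1,7,8}:  v_{1} + v_{7} + v_{8} = v_{5} + v_{11}  ⟹  sig = (3; 1,1)
  • {3,4,5}:  v_{3} + v_{4} + v_{5} = v_{6} + v_{7} + v_{8}  ⟹  sig = (3; 1,1,1)
  • {4,7,10}:  v_{4} + v_{7} + v_{10} = v_{3} + v_{8} + v_{11}  ⟹  sig = (3; 1,1,1)
  • {1,4,7}:  v_{1} + v_{4} + v_{7} = v_{5} + v_{6} + 2·v_{11}  ⟹  sig = (3; 1,1,2)
  • {5,6,10,11}:  v_{5} + v_{6} + v_{10} + v_{11} = 0  ⟹  sig = (4; —)
  • {1,3,6,10,11}:  v_{1} + v_{3} + v_{6} + v_{10} + v_{11} = v_{2}  ⟹  sig = (5; 1)
  • {5,7,8,10,11}:  v_{5} + v_{7} + v_{8} + v_{10} + v_{11} = v_{9}  ⟹  sig = (5; 1)

so the primitive-relation signature multiset is
[(2; 1,1), (2; 1,1), (2; 1,1,1), (2; 1,1,1), (2; 1,1,2), (2; 1,1,2), (2; 1,1,2), (2; 1,2,2), (2; 1,2,2), (3; —), (3; 1), (3; 1), (3; 1), (3; 1), (3; 1,1), (3; 1,1), (3; 1,1,1), (3; 1,1,1), (3; 1,1,2), (4; —), (5; 1), (5; 1)]


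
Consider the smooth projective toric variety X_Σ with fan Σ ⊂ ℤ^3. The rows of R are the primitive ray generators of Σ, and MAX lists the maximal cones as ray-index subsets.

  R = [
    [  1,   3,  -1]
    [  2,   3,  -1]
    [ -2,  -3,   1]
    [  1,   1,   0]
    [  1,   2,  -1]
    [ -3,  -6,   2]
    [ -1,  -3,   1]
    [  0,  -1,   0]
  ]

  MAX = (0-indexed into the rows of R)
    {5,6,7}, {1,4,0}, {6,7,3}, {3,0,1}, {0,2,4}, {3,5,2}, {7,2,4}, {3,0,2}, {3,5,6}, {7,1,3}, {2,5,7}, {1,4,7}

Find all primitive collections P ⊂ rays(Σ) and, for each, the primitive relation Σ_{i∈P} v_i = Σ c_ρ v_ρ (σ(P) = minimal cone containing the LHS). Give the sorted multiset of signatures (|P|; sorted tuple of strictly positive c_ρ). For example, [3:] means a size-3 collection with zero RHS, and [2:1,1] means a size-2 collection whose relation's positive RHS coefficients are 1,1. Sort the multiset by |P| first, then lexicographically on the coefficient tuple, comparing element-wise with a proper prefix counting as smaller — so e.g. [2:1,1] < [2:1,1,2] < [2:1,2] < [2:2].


Δ(Σ) — 8 vertices, 12 min non-faces:

  • {0,6}:  v_{0} + v_{6} = 0 — sig = [2:]
  • {1,2}:  v_{1} + v_{2} = 0 — sig = [2:]
  • {0,5}:  v_{0} + v_{5} = v_{2} — sig = [2:1]
  • {0,7}:  v_{0} + v_{7} = v_{4} — sig = [2:1]
  • {1,5}:  v_{1} + v_{5} = v_{6} — sig = [2:1]
  • {2,6}:  v_{2} + v_{6} = v_{5} — sig = [2:1]
  • {3,4}:  v_{3} + v_{4} = v_{1} — sig = [2:1]
  • {4,6}:  v_{4} + v_{6} = v_{7} — sig = [2:1]
  • {1,6}:  v_{1} + v_{6} = v_{3} + v_{7} — sig = [2:1,1]
  • {4,5}:  v_{4} + v_{5} = v_{2} + v_{7} — sig = [2:1,1]
  • {2,3,7}:  v_{2} + v_{3} + v_{7} = v_{6} — sig = [3:1]
  • {3,5,7}:  v_{3} + v_{5} + v_{7} = 2·v_{6} — sig = [3:2]

Signatures (|P|; sorted positive RHS coefficients), sorted:
    |P|=2: 10 collections, coeffs (), (), (1), (1), (1), (1), (1), (1), (1,1), (1,1)
    |P|=3: 2 collections, coeffs (1), (2)


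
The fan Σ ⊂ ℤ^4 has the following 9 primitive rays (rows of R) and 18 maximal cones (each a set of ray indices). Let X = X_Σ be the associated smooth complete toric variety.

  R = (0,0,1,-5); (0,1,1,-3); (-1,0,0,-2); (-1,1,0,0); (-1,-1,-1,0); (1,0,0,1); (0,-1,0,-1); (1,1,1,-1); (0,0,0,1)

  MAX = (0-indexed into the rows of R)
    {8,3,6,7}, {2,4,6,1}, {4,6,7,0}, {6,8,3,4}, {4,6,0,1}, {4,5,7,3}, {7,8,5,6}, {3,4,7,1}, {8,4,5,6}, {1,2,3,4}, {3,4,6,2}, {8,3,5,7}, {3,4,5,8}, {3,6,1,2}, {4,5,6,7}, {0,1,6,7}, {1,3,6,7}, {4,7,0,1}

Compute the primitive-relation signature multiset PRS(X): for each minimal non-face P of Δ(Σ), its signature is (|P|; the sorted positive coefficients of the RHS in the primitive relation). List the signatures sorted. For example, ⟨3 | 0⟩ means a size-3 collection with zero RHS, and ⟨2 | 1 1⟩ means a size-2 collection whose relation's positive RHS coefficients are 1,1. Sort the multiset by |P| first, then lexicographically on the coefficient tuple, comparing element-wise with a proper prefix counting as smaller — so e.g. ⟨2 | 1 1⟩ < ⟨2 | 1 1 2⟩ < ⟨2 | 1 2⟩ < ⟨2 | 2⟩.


14 collections generate NE(X_Σ); each relation:

  {2,7}:  v_{2} + v_{7} = v_{1}  so sig = ⟨2 | 1⟩
  {0,3}:  v_{0} + v_{3} = v_{1} + v_{2}  so sig = ⟨2 | 1 1⟩
  {0,8}:  v_{0} + v_{8} = v_{1} + v_{6}  so sig = ⟨2 | 1 1⟩
  {2,5}:  v_{2} + v_{5} = v_{4} + v_{7}  so sig = ⟨2 | 1 1⟩
  {2,8}:  v_{2} + v_{8} = v_{3} + v_{6}  so sig = ⟨2 | 1 1⟩
  {1,8}:  v_{1} + v_{8} = v_{3} + v_{6} + v_{7}  so sig = ⟨2 | 1 1 1⟩
  {0,2}:  v_{0} + v_{2} = 2·v_{1} + v_{4} + v_{6}  so sig = ⟨2 | 1 1 2⟩
  {1,5}:  v_{1} + v_{5} = v_{4} + 2·v_{7}  so sig = ⟨2 | 1 2⟩
  {0,5}:  v_{0} + v_{5} = 2·v_{4} + v_{6} + 3·v_{7}  so sig = ⟨2 | 1 2 3⟩
  {3,5,6}:  v_{3} + v_{5} + v_{6} = 0  so sig = ⟨3 | 0⟩
  {4,7,8}:  v_{4} + v_{7} + v_{8} = 0  so sig = ⟨3 | 0⟩
  {1,4,6,7}:  v_{1} + v_{4} + v_{6} + v_{7} = v_{0}  so sig = ⟨4 | 1⟩
  {3,4,6,7}:  v_{3} + v_{4} + v_{6} + v_{7} = v_{2}  so sig = ⟨4 | 1⟩
  {1,3,4,6}:  v_{1} + v_{3} + v_{4} + v_{6} = 2·v_{2}  so sig = ⟨4 | 2⟩

so the primitive-relation signature multiset is
[⟨2 | 1⟩, ⟨2 | 1 1⟩, ⟨2 | 1 1⟩, ⟨2 | 1 1⟩, ⟨2 | 1 1⟩, ⟨2 | 1 1 1⟩, ⟨2 | 1 1 2⟩, ⟨2 | 1 2⟩, ⟨2 | 1 2 3⟩, ⟨3 | 0⟩, ⟨3 | 0⟩, ⟨4 | 1⟩, ⟨4 | 1⟩, ⟨4 | 2⟩]


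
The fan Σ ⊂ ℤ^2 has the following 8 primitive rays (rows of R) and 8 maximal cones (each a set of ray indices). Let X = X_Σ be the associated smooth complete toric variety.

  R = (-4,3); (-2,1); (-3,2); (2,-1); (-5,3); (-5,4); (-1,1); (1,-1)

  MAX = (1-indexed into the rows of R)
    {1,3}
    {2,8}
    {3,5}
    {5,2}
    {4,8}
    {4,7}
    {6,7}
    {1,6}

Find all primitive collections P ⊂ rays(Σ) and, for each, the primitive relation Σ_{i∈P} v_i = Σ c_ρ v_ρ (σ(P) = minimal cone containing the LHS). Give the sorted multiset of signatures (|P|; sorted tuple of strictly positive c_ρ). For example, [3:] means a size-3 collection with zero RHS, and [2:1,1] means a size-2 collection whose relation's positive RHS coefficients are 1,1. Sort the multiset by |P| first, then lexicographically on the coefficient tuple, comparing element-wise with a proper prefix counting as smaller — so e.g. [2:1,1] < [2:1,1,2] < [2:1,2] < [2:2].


Minimal non-faces — 20 found among 8 rays, 8 max cones:

  P={2,4}:  v_{2} + v_{4} = 0  ⟹  sig = [2:]
  P={7,8}:  v_{7} + v_{8} = 0  ⟹  sig = [2:]
  P={1,7}:  v_{1} + v_{7} = v_{6}  ⟹  sig = [2:1]
  P={1,8}:  v_{1} + v_{8} = v_{3}  ⟹  sig = [2:1]
  P={2,3}:  v_{2} + v_{3} = v_{5}  ⟹  sig = [2:1]
  P={2,7}:  v_{2} + v_{7} = v_{3}  ⟹  sig = [2:1]
  P={3,4}:  v_{3} + v_{4} = v_{7}  ⟹  sig = [2:1]
  P={3,7}:  v_{3} + v_{7} = v_{1}  ⟹  sig = [2:1]
  P={3,8}:  v_{3} + v_{8} = v_{2}  ⟹  sig = [2:1]
  P={4,5}:  v_{4} + v_{5} = v_{3}  ⟹  sig = [2:1]
  P={6,8}:  v_{6} + v_{8} = v_{1}  ⟹  sig = [2:1]
  P={2,6}:  v_{2} + v_{6} = v_{1} + v_{3}  ⟹  sig = [2:1,1]
  P={5,6}:  v_{5} + v_{6} = v_{1} + 2·v_{3}  ⟹  sig = [2:1,2]
  P={1,2}:  v_{1} + v_{2} = 2·v_{3}  ⟹  sig = [2:2]
  P={1,4}:  v_{1} + v_{4} = 2·v_{7}  ⟹  sig = [2:2]
  P={3,6}:  v_{3} + v_{6} = 2·v_{1}  ⟹  sig = [2:2]
  P={5,7}:  v_{5} + v_{7} = 2·v_{3}  ⟹  sig = [2:2]
  P={5,8}:  v_{5} + v_{8} = 2·v_{2}  ⟹  sig = [2:2]
  P={1,5}:  v_{1} + v_{5} = 3·v_{3}  ⟹  sig = [2:3]
  P={4,6}:  v_{4} + v_{6} = 3·v_{7}  ⟹  sig = [2:3]

Hence PRS(X_Σ) =
    |P|=2: 20 collections, coeffs (), (), (1), (1), (1), (1), (1), (1), (1), (1), (1), (1,1), (1,2), (2), (2), (2), (2), (2), (3), (3)


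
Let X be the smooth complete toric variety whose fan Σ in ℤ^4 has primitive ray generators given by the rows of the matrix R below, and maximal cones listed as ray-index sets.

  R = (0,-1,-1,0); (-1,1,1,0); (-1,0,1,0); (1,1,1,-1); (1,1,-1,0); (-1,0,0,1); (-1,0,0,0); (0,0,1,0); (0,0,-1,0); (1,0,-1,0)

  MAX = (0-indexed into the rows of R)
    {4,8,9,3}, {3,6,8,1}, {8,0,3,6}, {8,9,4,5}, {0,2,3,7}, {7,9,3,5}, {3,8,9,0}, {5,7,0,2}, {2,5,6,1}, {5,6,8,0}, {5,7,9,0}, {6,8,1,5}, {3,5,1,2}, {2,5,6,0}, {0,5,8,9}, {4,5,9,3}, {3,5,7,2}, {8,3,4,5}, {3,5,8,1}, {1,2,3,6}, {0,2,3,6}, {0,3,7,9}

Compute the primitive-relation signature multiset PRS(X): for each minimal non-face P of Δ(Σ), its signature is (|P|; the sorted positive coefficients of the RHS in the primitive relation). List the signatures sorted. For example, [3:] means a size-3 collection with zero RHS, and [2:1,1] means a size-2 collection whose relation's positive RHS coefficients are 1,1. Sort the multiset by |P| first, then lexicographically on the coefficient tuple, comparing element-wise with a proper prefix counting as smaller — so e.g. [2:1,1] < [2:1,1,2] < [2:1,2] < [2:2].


|primitive collections| = 16. Relations:

  {2,9}:  v_{2} + v_{9} = 0 — sig = [2:]
  {7,8}:  v_{7} + v_{8} = 0 — sig = [2:]
  {0,1}:  v_{0} + v_{1} = v_{6} — sig = [2:1]
  {2,8}:  v_{2} + v_{8} = v_{6} — sig = [2:1]
  {6,7}:  v_{6} + v_{7} = v_{2} — sig = [2:1]
  {6,9}:  v_{6} + v_{9} = v_{8} — sig = [2:1]
  {0,4}:  v_{0} + v_{4} = v_{8} + v_{9} — sig = [2:1,1]
  {1,7}:  v_{1} + v_{7} = v_{2} + v_{3} + v_{5} — sig = [2:1,1,1]
  {1,9}:  v_{1} + v_{9} = v_{3} + v_{5} + v_{8} — sig = [2:1,1,1]
  {2,4}:  v_{2} + v_{4} = v_{3} + v_{5} + v_{8} — sig = [2:1,1,1]
  {4,7}:  v_{4} + v_{7} = v_{3} + v_{5} + v_{9} — sig = [2:1,1,1]
  {4,6}:  v_{4} + v_{6} = v_{3} + v_{5} + 2·v_{8} — sig = [2:1,1,2]
  {1,4}:  v_{1} + v_{4} = 2·v_{3} + 2·v_{5} + 2·v_{8} — sig = [2:2,2,2]
  {0,3,5}:  v_{0} + v_{3} + v_{5} = 0 — sig = [3:]
  {3,5,6}:  v_{3} + v_{5} + v_{6} = v_{1} — sig = [3:1]
  {3,5,8,9}:  v_{3} + v_{5} + v_{8} + v_{9} = v_{4} — sig = [4:1]

Sorted signature multiset PRS(X):
[[2:], [2:], [2:1], [2:1], [2:1], [2:1], [2:1,1], [2:1,1,1], [2:1,1,1], [2:1,1,1], [2:1,1,1], [2:1,1,2], [2:2,2,2], [3:], [3:1], [4:1]]


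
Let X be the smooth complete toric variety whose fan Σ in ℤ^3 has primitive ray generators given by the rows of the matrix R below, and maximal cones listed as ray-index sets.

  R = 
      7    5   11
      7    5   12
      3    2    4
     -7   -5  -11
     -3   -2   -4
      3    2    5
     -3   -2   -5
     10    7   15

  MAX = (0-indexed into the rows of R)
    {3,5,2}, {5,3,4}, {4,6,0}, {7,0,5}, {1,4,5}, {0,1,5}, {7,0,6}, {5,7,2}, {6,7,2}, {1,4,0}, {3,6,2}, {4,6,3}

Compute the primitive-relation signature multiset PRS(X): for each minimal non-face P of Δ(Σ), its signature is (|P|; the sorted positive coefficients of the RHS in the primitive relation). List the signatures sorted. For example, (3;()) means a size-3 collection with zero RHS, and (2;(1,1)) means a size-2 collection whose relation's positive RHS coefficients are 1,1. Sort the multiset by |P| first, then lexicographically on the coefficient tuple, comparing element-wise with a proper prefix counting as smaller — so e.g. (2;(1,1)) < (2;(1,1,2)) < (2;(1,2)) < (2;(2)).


11 collections generate NE(X_Σ); each relation:

  {0,3}:  v_{0} + v_{3} = 0  so sig = (2;())
  {2,4}:  v_{2} + v_{4} = 0  so sig = (2;())
  {5,6}:  v_{5} + v_{6} = 0  so sig = (2;())
  {0,2}:  v_{0} + v_{2} = v_{7}  so sig = (2;(1))
  {3,7}:  v_{3} + v_{7} = v_{2}  so sig = (2;(1))
  {4,7}:  v_{4} + v_{7} = v_{0}  so sig = (2;(1))
  {1,2}:  v_{1} + v_{2} = v_{0} + v_{5}  so sig = (2;(1,1))
  {1,3}:  v_{1} + v_{3} = v_{4} + v_{5}  so sig = (2;(1,1))
  {1,6}:  v_{1} + v_{6} = v_{0} + v_{4}  so sig = (2;(1,1))
  {1,7}:  v_{1} + v_{7} = 2·v_{0} + v_{5}  so sig = (2;(1,2))
  {0,4,5}:  v_{0} + v_{4} + v_{5} = v_{1}  so sig = (3;(1))

Sorted signature multiset PRS(X):
[(2;()), (2;()), (2;()), (2;(1)), (2;(1)), (2;(1)), (2;(1,1)), (2;(1,1)), (2;(1,1)), (2;(1,2)), (3;(1))]


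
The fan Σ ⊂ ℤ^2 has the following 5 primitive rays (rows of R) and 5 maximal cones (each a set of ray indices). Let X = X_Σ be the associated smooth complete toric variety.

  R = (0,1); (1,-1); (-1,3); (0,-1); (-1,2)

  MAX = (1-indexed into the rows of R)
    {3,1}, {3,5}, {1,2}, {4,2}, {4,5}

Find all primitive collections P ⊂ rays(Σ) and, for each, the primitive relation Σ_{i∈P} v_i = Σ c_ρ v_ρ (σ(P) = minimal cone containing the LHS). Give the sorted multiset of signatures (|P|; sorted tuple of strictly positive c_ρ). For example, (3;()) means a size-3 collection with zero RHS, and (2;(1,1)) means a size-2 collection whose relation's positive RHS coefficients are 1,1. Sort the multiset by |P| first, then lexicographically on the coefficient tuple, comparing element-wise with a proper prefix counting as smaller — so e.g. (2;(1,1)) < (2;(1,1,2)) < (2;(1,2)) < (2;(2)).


Minimal non-faces — 5 found among 5 rays, 5 max cones:

  P = {1,4}:  v_{1} + v_{4} = 0  ⟹  sig = (2;())
  P = {1,5}:  v_{1} + v_{5} = v_{3}  ⟹  sig = (2;(1))
  P = {2,5}:  v_{2} + v_{5} = v_{1}  ⟹  sig = (2;(1))
  P = {3,4}:  v_{3} + v_{4} = v_{5}  ⟹  sig = (2;(1))
  P = {2,3}:  v_{2} + v_{3} = 2·v_{1}  ⟹  sig = (2;(2))

Sorted signature multiset PRS(X):
{ (2;()),  (2;(1)) ×3,  (2;(2)) }


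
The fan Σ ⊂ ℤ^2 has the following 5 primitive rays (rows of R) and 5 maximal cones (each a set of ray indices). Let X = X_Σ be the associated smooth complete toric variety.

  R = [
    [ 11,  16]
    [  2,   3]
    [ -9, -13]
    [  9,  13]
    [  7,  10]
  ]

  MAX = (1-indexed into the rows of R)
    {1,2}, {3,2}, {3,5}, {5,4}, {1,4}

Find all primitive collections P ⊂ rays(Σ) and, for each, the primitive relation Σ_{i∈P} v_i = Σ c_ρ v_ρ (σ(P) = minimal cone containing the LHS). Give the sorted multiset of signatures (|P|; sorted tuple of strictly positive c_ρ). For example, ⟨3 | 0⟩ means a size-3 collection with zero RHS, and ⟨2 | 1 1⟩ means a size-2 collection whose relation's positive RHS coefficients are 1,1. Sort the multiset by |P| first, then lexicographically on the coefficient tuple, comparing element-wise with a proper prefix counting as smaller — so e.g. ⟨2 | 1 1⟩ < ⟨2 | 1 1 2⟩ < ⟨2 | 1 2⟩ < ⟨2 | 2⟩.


5 collections generate NE(X_Σ); each relation:

  • {3,4}:  v_{3} + v_{4} = 0  so sig = ⟨2 | 0⟩
  • {1,3}:  v_{1} + v_{3} = v_{2}  so sig = ⟨2 | 1⟩
  • {2,4}:  v_{2} + v_{4} = v_{1}  so sig = ⟨2 | 1⟩
  • {2,5}:  v_{2} + v_{5} = v_{4}  so sig = ⟨2 | 1⟩
  • {1,5}:  v_{1} + v_{5} = 2·v_{4}  so sig = ⟨2 | 2⟩

Signatures (|P|; sorted positive RHS coefficients), sorted:
[⟨2 | 0⟩, ⟨2 | 1⟩, ⟨2 | 1⟩, ⟨2 | 1⟩, ⟨2 | 2⟩]


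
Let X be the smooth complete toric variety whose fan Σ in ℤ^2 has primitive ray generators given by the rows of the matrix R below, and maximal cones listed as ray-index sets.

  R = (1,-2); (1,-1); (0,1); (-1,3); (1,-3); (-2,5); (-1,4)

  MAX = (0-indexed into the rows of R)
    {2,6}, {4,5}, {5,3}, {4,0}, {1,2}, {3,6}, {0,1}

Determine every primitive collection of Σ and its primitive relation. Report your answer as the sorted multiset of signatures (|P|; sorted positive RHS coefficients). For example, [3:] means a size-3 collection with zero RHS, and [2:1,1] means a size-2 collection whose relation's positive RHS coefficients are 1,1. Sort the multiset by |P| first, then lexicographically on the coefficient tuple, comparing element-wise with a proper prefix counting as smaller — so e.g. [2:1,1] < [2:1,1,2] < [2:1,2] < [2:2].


Minimal non-faces — 14 found among 7 rays, 7 max cones:

  P = {3,4}:  v_{3} + v_{4} = 0  ⇒ sig = [2:]
  P = {0,2}:  v_{0} + v_{2} = v_{1}  ⇒ sig = [2:1]
  P = {0,3}:  v_{0} + v_{3} = v_{2}  ⇒ sig = [2:1]
  P = {0,5}:  v_{0} + v_{5} = v_{3}  ⇒ sig = [2:1]
  P = {1,5}:  v_{1} + v_{5} = v_{6}  ⇒ sig = [2:1]
  P = {2,3}:  v_{2} + v_{3} = v_{6}  ⇒ sig = [2:1]
  P = {2,4}:  v_{2} + v_{4} = v_{0}  ⇒ sig = [2:1]
  P = {4,6}:  v_{4} + v_{6} = v_{2}  ⇒ sig = [2:1]
  P = {0,6}:  v_{0} + v_{6} = 2·v_{2}  ⇒ sig = [2:2]
  P = {1,3}:  v_{1} + v_{3} = 2·v_{2}  ⇒ sig = [2:2]
  P = {1,4}:  v_{1} + v_{4} = 2·v_{0}  ⇒ sig = [2:2]
  P = {2,5}:  v_{2} + v_{5} = 2·v_{3}  ⇒ sig = [2:2]
  P = {1,6}:  v_{1} + v_{6} = 3·v_{2}  ⇒ sig = [2:3]
  P = {5,6}:  v_{5} + v_{6} = 3·v_{3}  ⇒ sig = [2:3]

Sorted signature multiset PRS(X):
{ [2:],  [2:1] ×7,  [2:2] ×4,  [2:3] ×2 }


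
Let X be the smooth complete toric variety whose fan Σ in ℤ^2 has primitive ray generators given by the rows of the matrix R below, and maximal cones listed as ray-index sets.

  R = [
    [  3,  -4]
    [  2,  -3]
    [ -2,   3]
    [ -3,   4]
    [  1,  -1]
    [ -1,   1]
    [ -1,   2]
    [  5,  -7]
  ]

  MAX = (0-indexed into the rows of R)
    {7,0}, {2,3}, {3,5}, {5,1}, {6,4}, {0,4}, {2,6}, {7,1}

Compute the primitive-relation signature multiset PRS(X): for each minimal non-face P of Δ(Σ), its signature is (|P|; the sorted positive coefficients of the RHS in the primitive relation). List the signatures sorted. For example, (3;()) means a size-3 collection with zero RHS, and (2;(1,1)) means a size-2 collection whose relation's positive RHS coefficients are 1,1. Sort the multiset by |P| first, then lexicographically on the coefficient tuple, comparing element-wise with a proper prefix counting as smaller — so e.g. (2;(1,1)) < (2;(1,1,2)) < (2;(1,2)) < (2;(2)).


20 collections generate NE(X_Σ); each relation:

  P = {0,3}:  v_{0} + v_{3} = 0  ⟹  sig = (2;())
  P = {1,2}:  v_{1} + v_{2} = 0  ⟹  sig = (2;())
  P = {4,5}:  v_{4} + v_{5} = 0  ⟹  sig = (2;())
  P = {0,1}:  v_{0} + v_{1} = v_{7}  ⟹  sig = (2;(1))
  P = {0,2}:  v_{0} + v_{2} = v_{4}  ⟹  sig = (2;(1))
  P = {0,5}:  v_{0} + v_{5} = v_{1}  ⟹  sig = (2;(1))
  P = {1,3}:  v_{1} + v_{3} = v_{5}  ⟹  sig = (2;(1))
  P = {1,4}:  v_{1} + v_{4} = v_{0}  ⟹  sig = (2;(1))
  P = {1,6}:  v_{1} + v_{6} = v_{4}  ⟹  sig = (2;(1))
  P = {2,4}:  v_{2} + v_{4} = v_{6}  ⟹  sig = (2;(1))
  P = {2,5}:  v_{2} + v_{5} = v_{3}  ⟹  sig = (2;(1))
  P = {2,7}:  v_{2} + v_{7} = v_{0}  ⟹  sig = (2;(1))
  P = {3,4}:  v_{3} + v_{4} = v_{2}  ⟹  sig = (2;(1))
  P = {3,7}:  v_{3} + v_{7} = v_{1}  ⟹  sig = (2;(1))
  P = {5,6}:  v_{5} + v_{6} = v_{2}  ⟹  sig = (2;(1))
  P = {6,7}:  v_{6} + v_{7} = v_{0} + v_{4}  ⟹  sig = (2;(1,1))
  P = {0,6}:  v_{0} + v_{6} = 2·v_{4}  ⟹  sig = (2;(2))
  P = {3,6}:  v_{3} + v_{6} = 2·v_{2}  ⟹  sig = (2;(2))
  P = {4,7}:  v_{4} + v_{7} = 2·v_{0}  ⟹  sig = (2;(2))
  P = {5,7}:  v_{5} + v_{7} = 2·v_{1}  ⟹  sig = (2;(2))

Hence PRS(X_Σ) =
{ (2;()) ×3,  (2;(1)) ×12,  (2;(1,1)),  (2;(2)) ×4 }


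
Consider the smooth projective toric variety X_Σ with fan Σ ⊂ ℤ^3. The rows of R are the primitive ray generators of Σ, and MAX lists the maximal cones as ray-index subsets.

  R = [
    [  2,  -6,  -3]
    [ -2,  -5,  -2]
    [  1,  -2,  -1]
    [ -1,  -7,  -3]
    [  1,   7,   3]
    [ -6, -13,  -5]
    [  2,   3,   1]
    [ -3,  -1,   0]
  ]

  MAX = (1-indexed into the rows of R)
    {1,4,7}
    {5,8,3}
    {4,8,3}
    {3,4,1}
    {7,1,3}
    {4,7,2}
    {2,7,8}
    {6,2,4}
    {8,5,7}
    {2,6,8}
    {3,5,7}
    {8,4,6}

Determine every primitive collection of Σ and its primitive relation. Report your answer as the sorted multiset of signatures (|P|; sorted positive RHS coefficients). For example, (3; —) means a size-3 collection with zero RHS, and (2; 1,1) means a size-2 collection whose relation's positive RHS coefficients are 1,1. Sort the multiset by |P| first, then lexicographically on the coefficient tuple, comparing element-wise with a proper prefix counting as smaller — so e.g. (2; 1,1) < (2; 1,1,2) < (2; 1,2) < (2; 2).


Δ(Σ) — 8 vertices, 14 min non-faces:

  {4,5}:  v_{4} + v_{5} = 0  ⟹  sig = (2; —)
  {1,8}:  v_{1} + v_{8} = v_{4}  ⟹  sig = (2; 1)
  {2,3}:  v_{2} + v_{3} = v_{4}  ⟹  sig = (2; 1)
  {1,5}:  v_{1} + v_{5} = v_{3} + v_{7}  ⟹  sig = (2; 1,1)
  {2,5}:  v_{2} + v_{5} = v_{7} + v_{8}  ⟹  sig = (2; 1,1)
  {5,6}:  v_{5} + v_{6} = v_{2} + v_{8}  ⟹  sig = (2; 1,1)
  {1,2}:  v_{1} + v_{2} = 2·v_{4} + v_{7}  ⟹  sig = (2; 1,2)
  {1,6}:  v_{1} + v_{6} = v_{2} + 2·v_{4}  ⟹  sig = (2; 1,2)
  {3,6}:  v_{3} + v_{6} = 2·v_{4} + v_{8}  ⟹  sig = (2; 1,2)
  {6,7}:  v_{6} + v_{7} = 2·v_{2}  ⟹  sig = (2; 2)
  {3,7,8}:  v_{3} + v_{7} + v_{8} = 0  ⟹  sig = (3; —)
  {2,4,8}:  v_{2} + v_{4} + v_{8} = v_{6}  ⟹  sig = (3; 1)
  {3,4,7}:  v_{3} + v_{4} + v_{7} = v_{1}  ⟹  sig = (3; 1)
  {4,7,8}:  v_{4} + v_{7} + v_{8} = v_{2}  ⟹  sig = (3; 1)

Signatures (|P|; sorted positive RHS coefficients), sorted:
[(2; —), (2; 1), (2; 1), (2; 1,1), (2; 1,1), (2; 1,1), (2; 1,2), (2; 1,2), (2; 1,2), (2; 2), (3; —), (3; 1), (3; 1), (3; 1)]


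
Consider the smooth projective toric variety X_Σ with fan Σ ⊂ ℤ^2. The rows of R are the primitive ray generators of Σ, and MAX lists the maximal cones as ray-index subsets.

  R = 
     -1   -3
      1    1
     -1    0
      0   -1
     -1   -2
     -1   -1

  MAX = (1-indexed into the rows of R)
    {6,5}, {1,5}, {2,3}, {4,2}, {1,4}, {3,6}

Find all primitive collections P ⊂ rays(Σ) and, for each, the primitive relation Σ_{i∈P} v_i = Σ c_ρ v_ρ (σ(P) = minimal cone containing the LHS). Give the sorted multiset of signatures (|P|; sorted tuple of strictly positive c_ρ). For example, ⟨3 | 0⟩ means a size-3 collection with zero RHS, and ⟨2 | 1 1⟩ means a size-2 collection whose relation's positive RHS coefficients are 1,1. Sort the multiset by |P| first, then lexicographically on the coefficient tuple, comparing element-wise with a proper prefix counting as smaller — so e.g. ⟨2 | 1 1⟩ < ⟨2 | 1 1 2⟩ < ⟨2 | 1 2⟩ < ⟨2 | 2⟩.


Δ(Σ) — 6 vertices, 9 min non-faces:

  • {2,6}:  v_{2} + v_{6} = 0  ⇒ sig = ⟨2 | 0⟩
  • {2,5}:  v_{2} + v_{5} = v_{4}  ⇒ sig = ⟨2 | 1⟩
  • {3,4}:  v_{3} + v_{4} = v_{6}  ⇒ sig = ⟨2 | 1⟩
  • {4,5}:  v_{4} + v_{5} = v_{1}  ⇒ sig = ⟨2 | 1⟩
  • {4,6}:  v_{4} + v_{6} = v_{5}  ⇒ sig = ⟨2 | 1⟩
  • {1,3}:  v_{1} + v_{3} = v_{5} + v_{6}  ⇒ sig = ⟨2 | 1 1⟩
  • {1,2}:  v_{1} + v_{2} = 2·v_{4}  ⇒ sig = ⟨2 | 2⟩
  • {1,6}:  v_{1} + v_{6} = 2·v_{5}  ⇒ sig = ⟨2 | 2⟩
  • {3,5}:  v_{3} + v_{5} = 2·v_{6}  ⇒ sig = ⟨2 | 2⟩

Hence PRS(X_Σ) =
[⟨2 | 0⟩, ⟨2 | 1⟩, ⟨2 | 1⟩, ⟨2 | 1⟩, ⟨2 | 1⟩, ⟨2 | 1 1⟩, ⟨2 | 2⟩, ⟨2 | 2⟩, ⟨2 | 2⟩]


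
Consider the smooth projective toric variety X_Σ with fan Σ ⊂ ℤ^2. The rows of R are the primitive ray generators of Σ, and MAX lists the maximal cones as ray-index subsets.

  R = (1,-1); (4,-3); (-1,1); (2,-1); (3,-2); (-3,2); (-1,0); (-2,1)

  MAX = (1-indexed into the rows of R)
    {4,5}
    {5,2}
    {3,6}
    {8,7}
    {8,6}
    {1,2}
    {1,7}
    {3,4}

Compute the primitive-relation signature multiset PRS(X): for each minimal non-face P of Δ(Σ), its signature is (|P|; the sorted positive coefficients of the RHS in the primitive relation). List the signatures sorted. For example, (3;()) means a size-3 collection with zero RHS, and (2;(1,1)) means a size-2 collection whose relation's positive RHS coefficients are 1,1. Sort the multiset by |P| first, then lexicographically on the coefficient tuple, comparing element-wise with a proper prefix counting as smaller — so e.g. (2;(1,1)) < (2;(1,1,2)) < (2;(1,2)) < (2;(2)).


Primitive collections (20):

  {1,3}:  v_{1} + v_{3} = 0  so sig = (2;())
  {4,8}:  v_{4} + v_{8} = 0  so sig = (2;())
  {5,6}:  v_{5} + v_{6} = 0  so sig = (2;())
  {1,4}:  v_{1} + v_{4} = v_{5}  so sig = (2;(1))
  {1,5}:  v_{1} + v_{5} = v_{2}  so sig = (2;(1))
  {1,6}:  v_{1} + v_{6} = v_{8}  so sig = (2;(1))
  {1,8}:  v_{1} + v_{8} = v_{7}  so sig = (2;(1))
  {2,3}:  v_{2} + v_{3} = v_{5}  so sig = (2;(1))
  {2,6}:  v_{2} + v_{6} = v_{1}  so sig = (2;(1))
  {3,5}:  v_{3} + v_{5} = v_{4}  so sig = (2;(1))
  {3,7}:  v_{3} + v_{7} = v_{8}  so sig = (2;(1))
  {3,8}:  v_{3} + v_{8} = v_{6}  so sig = (2;(1))
  {4,6}:  v_{4} + v_{6} = v_{3}  so sig = (2;(1))
  {4,7}:  v_{4} + v_{7} = v_{1}  so sig = (2;(1))
  {5,8}:  v_{5} + v_{8} = v_{1}  so sig = (2;(1))
  {2,4}:  v_{2} + v_{4} = 2·v_{5}  so sig = (2;(2))
  {2,8}:  v_{2} + v_{8} = 2·v_{1}  so sig = (2;(2))
  {5,7}:  v_{5} + v_{7} = 2·v_{1}  so sig = (2;(2))
  {6,7}:  v_{6} + v_{7} = 2·v_{8}  so sig = (2;(2))
  {2,7}:  v_{2} + v_{7} = 3·v_{1}  so sig = (2;(3))

Signatures (|P|; sorted positive RHS coefficients), sorted:
[(2;()), (2;()), (2;()), (2;(1)), (2;(1)), (2;(1)), (2;(1)), (2;(1)), (2;(1)), (2;(1)), (2;(1)), (2;(1)), (2;(1)), (2;(1)), (2;(1)), (2;(2)), (2;(2)), (2;(2)), (2;(2)), (2;(3))]


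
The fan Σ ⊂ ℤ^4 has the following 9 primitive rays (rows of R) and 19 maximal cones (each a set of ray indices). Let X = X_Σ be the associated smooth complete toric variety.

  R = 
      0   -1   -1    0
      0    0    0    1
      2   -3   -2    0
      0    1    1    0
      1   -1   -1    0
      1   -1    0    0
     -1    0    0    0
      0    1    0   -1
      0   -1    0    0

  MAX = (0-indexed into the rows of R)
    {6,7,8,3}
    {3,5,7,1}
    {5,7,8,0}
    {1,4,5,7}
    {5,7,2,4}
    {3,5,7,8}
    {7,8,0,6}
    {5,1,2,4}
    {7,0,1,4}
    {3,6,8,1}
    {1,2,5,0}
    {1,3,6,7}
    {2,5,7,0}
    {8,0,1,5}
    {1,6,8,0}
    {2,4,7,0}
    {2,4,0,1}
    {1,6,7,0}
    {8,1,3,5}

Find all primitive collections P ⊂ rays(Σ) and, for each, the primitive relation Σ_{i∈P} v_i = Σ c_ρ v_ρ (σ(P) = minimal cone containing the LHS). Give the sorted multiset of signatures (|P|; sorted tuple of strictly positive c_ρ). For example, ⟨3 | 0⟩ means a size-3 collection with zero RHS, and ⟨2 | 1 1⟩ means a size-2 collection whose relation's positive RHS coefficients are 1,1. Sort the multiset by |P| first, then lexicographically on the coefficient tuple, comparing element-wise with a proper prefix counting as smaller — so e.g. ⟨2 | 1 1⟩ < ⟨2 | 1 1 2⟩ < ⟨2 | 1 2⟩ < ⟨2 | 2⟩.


Minimal non-faces — 12 found among 9 rays, 19 max cones:

  P = {0,3}:  v_{0} + v_{3} = 0 ; sig = ⟨2 | 0⟩
  P = {4,6}:  v_{4} + v_{6} = v_{0} ; sig = ⟨2 | 1⟩
  P = {5,6}:  v_{5} + v_{6} = v_{8} ; sig = ⟨2 | 1⟩
  P = {2,3}:  v_{2} + v_{3} = v_{4} + v_{5} ; sig = ⟨2 | 1 1⟩
  P = {4,8}:  v_{4} + v_{8} = v_{0} + v_{5} ; sig = ⟨2 | 1 1⟩
  P = {3,4}:  v_{3} + v_{4} = v_{1} + v_{5} + v_{7} ; sig = ⟨2 | 1 1 1⟩
  P = {2,6}:  v_{2} + v_{6} = 2·v_{0} + v_{5} ; sig = ⟨2 | 1 2⟩
  P = {2,8}:  v_{2} + v_{8} = 2·v_{0} + 2·v_{5} ; sig = ⟨2 | 2 2⟩
  P = {1,7,8}:  v_{1} + v_{7} + v_{8} = 0 ; sig = ⟨3 | 0⟩
  P = {0,4,5}:  v_{0} + v_{4} + v_{5} = v_{2} ; sig = ⟨3 | 1⟩
  P = {1,2,7}:  v_{1} + v_{2} + v_{7} = 2·v_{4} ; sig = ⟨3 | 2⟩
  P = {0,1,5,7}:  v_{0} + v_{1} + v_{5} + v_{7} = v_{4} ; sig = ⟨4 | 1⟩

Hence PRS(X_Σ) =
{ ⟨2 | 0⟩,  ⟨2 | 1⟩ ×2,  ⟨2 | 1 1⟩ ×2,  ⟨2 | 1 1 1⟩,  ⟨2 | 1 2⟩,  ⟨2 | 2 2⟩,  ⟨3 | 0⟩,  ⟨3 | 1⟩,  ⟨3 | 2⟩,  ⟨4 | 1⟩ }


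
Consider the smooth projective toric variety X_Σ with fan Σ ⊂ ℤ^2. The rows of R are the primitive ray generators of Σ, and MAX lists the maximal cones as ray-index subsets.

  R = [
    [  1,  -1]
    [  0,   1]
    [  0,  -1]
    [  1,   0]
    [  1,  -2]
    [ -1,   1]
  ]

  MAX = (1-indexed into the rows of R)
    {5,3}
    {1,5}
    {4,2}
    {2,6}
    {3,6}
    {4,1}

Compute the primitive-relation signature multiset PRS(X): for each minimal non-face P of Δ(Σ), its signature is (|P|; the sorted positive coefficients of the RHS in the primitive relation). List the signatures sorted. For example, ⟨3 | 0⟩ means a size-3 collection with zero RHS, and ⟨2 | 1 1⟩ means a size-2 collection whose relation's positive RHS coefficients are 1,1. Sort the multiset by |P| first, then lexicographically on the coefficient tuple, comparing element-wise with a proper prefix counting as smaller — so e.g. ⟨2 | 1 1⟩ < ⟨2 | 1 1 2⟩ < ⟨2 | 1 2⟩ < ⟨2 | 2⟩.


The 9 primitive collections of Σ (r=6, n=2):

  • {1,6}:  v_{1} + v_{6} = 0  ⇒ sig = ⟨2 | 0⟩
  • {2,3}:  v_{2} + v_{3} = 0  ⇒ sig = ⟨2 | 0⟩
  • {1,2}:  v_{1} + v_{2} = v_{4}  ⇒ sig = ⟨2 | 1⟩
  • {1,3}:  v_{1} + v_{3} = v_{5}  ⇒ sig = ⟨2 | 1⟩
  • {2,5}:  v_{2} + v_{5} = v_{1}  ⇒ sig = ⟨2 | 1⟩
  • {3,4}:  v_{3} + v_{4} = v_{1}  ⇒ sig = ⟨2 | 1⟩
  • {4,6}:  v_{4} + v_{6} = v_{2}  ⇒ sig = ⟨2 | 1⟩
  • {5,6}:  v_{5} + v_{6} = v_{3}  ⇒ sig = ⟨2 | 1⟩
  • {4,5}:  v_{4} + v_{5} = 2·v_{1}  ⇒ sig = ⟨2 | 2⟩

so the primitive-relation signature multiset is
{ ⟨2 | 0⟩ ×2,  ⟨2 | 1⟩ ×6,  ⟨2 | 2⟩ }


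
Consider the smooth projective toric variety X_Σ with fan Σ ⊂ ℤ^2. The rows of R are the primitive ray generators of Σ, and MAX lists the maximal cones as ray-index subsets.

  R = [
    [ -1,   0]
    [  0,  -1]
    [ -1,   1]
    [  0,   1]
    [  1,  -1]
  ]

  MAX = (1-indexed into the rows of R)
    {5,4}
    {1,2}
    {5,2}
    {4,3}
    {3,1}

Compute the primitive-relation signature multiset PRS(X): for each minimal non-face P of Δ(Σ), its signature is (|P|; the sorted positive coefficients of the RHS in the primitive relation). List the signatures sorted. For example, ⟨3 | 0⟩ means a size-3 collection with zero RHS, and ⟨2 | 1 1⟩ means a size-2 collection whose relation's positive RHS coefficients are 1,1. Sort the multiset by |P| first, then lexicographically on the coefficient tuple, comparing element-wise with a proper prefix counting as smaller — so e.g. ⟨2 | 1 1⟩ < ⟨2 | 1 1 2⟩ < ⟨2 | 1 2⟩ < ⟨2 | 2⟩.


5 collections generate NE(X_Σ); each relation:

  P={2,4}:  v_{2} + v_{4} = 0  ⇒ sig = ⟨2 | 0⟩
  P={3,5}:  v_{3} + v_{5} = 0  ⇒ sig = ⟨2 | 0⟩
  P={1,4}:  v_{1} + v_{4} = v_{3}  ⇒ sig = ⟨2 | 1⟩
  P={1,5}:  v_{1} + v_{5} = v_{2}  ⇒ sig = ⟨2 | 1⟩
  P={2,3}:  v_{2} + v_{3} = v_{1}  ⇒ sig = ⟨2 | 1⟩

Hence PRS(X_Σ) =
{ ⟨2 | 0⟩ ×2,  ⟨2 | 1⟩ ×3 }


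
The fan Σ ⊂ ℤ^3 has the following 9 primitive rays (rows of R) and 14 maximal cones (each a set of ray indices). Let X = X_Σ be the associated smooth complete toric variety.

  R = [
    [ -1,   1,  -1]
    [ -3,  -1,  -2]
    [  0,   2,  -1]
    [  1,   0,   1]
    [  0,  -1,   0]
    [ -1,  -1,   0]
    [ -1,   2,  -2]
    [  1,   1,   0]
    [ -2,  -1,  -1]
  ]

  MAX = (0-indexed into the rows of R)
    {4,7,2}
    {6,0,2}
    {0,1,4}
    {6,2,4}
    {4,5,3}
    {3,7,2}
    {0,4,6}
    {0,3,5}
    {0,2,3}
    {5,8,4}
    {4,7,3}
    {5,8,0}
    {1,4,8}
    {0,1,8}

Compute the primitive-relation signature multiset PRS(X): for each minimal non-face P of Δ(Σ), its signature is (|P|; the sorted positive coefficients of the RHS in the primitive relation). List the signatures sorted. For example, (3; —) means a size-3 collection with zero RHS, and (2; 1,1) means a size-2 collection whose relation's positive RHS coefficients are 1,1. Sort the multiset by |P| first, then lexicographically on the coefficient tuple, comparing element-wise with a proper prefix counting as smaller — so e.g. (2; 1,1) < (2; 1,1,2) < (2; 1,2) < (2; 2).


|primitive collections| = 20. Relations:

  P = {5,7}:  v_{5} + v_{7} = 0 ; sig = (2; —)
  P = {0,7}:  v_{0} + v_{7} = v_{2} ; sig = (2; 1)
  P = {1,3}:  v_{1} + v_{3} = v_{8} ; sig = (2; 1)
  P = {2,5}:  v_{2} + v_{5} = v_{0} ; sig = (2; 1)
  P = {3,6}:  v_{3} + v_{6} = v_{2} ; sig = (2; 1)
  P = {3,8}:  v_{3} + v_{8} = v_{5} ; sig = (2; 1)
  P = {7,8}:  v_{7} + v_{8} = v_{0} + v_{4} ; sig = (2; 1,1)
  P = {2,8}:  v_{2} + v_{8} = 2·v_{0} + v_{4} ; sig = (2; 1,2)
  P = {5,6}:  v_{5} + v_{6} = 2·v_{0} + v_{4} ; sig = (2; 1,2)
  P = {6,7}:  v_{6} + v_{7} = 2·v_{2} + v_{4} ; sig = (2; 1,2)
  P = {1,5}:  v_{1} + v_{5} = 2·v_{8} ; sig = (2; 2)
  P = {1,7}:  v_{1} + v_{7} = 2·v_{0} + 2·v_{4} ; sig = (2; 2,2)
  P = {1,2}:  v_{1} + v_{2} = 3·v_{0} + 2·v_{4} ; sig = (2; 2,3)
  P = {6,8}:  v_{6} + v_{8} = 3·v_{0} + 2·v_{4} ; sig = (2; 2,3)
  P = {1,6}:  v_{1} + v_{6} = 4·v_{0} + 3·v_{4} ; sig = (2; 3,4)
  P = {0,3,4}:  v_{0} + v_{3} + v_{4} = 0 ; sig = (3; —)
  P = {0,2,4}:  v_{0} + v_{2} + v_{4} = v_{6} ; sig = (3; 1)
  P = {0,4,5}:  v_{0} + v_{4} + v_{5} = v_{8} ; sig = (3; 1)
  P = {0,4,8}:  v_{0} + v_{4} + v_{8} = v_{1} ; sig = (3; 1)
  P = {2,3,4}:  v_{2} + v_{3} + v_{4} = v_{7} ; sig = (3; 1)

Sorted signature multiset PRS(X):
{ (2; —),  (2; 1) ×5,  (2; 1,1),  (2; 1,2) ×3,  (2; 2),  (2; 2,2),  (2; 2,3) ×2,  (2; 3,4),  (3; —),  (3; 1) ×4 }


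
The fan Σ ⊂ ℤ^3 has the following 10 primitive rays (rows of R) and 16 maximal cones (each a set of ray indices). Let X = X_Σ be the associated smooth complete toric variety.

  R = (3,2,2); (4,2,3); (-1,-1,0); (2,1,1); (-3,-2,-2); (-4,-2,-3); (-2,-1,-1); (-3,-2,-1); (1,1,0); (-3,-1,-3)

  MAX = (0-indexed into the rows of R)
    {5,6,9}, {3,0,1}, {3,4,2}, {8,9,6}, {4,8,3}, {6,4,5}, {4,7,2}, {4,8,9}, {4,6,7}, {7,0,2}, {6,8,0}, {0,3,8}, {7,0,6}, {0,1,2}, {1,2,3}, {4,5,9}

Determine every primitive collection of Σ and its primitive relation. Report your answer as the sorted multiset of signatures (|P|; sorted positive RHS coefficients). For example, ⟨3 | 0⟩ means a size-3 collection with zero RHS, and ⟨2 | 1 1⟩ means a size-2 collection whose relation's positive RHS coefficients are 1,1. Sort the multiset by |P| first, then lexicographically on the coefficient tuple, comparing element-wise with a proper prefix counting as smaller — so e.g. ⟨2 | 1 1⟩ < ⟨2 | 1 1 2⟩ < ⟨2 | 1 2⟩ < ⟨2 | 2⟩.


Σ has 24 primitive collections:

  P={0,4}:  v_{0} + v_{4} = 0  ⇒ sig = ⟨2 | 0⟩
  P={1,5}:  v_{1} + v_{5} = 0  ⇒ sig = ⟨2 | 0⟩
  P={2,8}:  v_{2} + v_{8} = 0  ⇒ sig = ⟨2 | 0⟩
  P={3,6}:  v_{3} + v_{6} = 0  ⇒ sig = ⟨2 | 0⟩
  P={1,9}:  v_{1} + v_{9} = v_{8}  ⇒ sig = ⟨2 | 1⟩
  P={2,6}:  v_{2} + v_{6} = v_{7}  ⇒ sig = ⟨2 | 1⟩
  P={2,9}:  v_{2} + v_{9} = v_{5}  ⇒ sig = ⟨2 | 1⟩
  P={3,7}:  v_{3} + v_{7} = v_{2}  ⇒ sig = ⟨2 | 1⟩
  P={5,8}:  v_{5} + v_{8} = v_{9}  ⇒ sig = ⟨2 | 1⟩
  P={7,8}:  v_{7} + v_{8} = v_{6}  ⇒ sig = ⟨2 | 1⟩
  P={0,5}:  v_{0} + v_{5} = v_{6} + v_{8}  ⇒ sig = ⟨2 | 1 1⟩
  P={1,4}:  v_{1} + v_{4} = v_{2} + v_{3}  ⇒ sig = ⟨2 | 1 1⟩
  P={1,6}:  v_{1} + v_{6} = v_{0} + v_{2}  ⇒ sig = ⟨2 | 1 1⟩
  P={1,8}:  v_{1} + v_{8} = v_{0} + v_{3}  ⇒ sig = ⟨2 | 1 1⟩
  P={2,5}:  v_{2} + v_{5} = v_{4} + v_{6}  ⇒ sig = ⟨2 | 1 1⟩
  P={3,5}:  v_{3} + v_{5} = v_{4} + v_{8}  ⇒ sig = ⟨2 | 1 1⟩
  P={7,9}:  v_{7} + v_{9} = v_{5} + v_{6}  ⇒ sig = ⟨2 | 1 1⟩
  P={0,9}:  v_{0} + v_{9} = v_{6} + 2·v_{8}  ⇒ sig = ⟨2 | 1 2⟩
  P={1,7}:  v_{1} + v_{7} = v_{0} + 2·v_{2}  ⇒ sig = ⟨2 | 1 2⟩
  P={3,9}:  v_{3} + v_{9} = v_{4} + 2·v_{8}  ⇒ sig = ⟨2 | 1 2⟩
  P={5,7}:  v_{5} + v_{7} = v_{4} + 2·v_{6}  ⇒ sig = ⟨2 | 1 2⟩
  P={0,2,3}:  v_{0} + v_{2} + v_{3} = v_{1}  ⇒ sig = ⟨3 | 1⟩
  P={4,6,8}:  v_{4} + v_{6} + v_{8} = v_{5}  ⇒ sig = ⟨3 | 1⟩
  P={4,6,9}:  v_{4} + v_{6} + v_{9} = 2·v_{5}  ⇒ sig = ⟨3 | 2⟩

Sorted signature multiset PRS(X):
[⟨2 | 0⟩, ⟨2 | 0⟩, ⟨2 | 0⟩, ⟨2 | 0⟩, ⟨2 | 1⟩, ⟨2 | 1⟩, ⟨2 | 1⟩, ⟨2 | 1⟩, ⟨2 | 1⟩, ⟨2 | 1⟩, ⟨2 | 1 1⟩, ⟨2 | 1 1⟩, ⟨2 | 1 1⟩, ⟨2 | 1 1⟩, ⟨2 | 1 1⟩, ⟨2 | 1 1⟩, ⟨2 | 1 1⟩, ⟨2 | 1 2⟩, ⟨2 | 1 2⟩, ⟨2 | 1 2⟩, ⟨2 | 1 2⟩, ⟨3 | 1⟩, ⟨3 | 1⟩, ⟨3 | 2⟩]
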